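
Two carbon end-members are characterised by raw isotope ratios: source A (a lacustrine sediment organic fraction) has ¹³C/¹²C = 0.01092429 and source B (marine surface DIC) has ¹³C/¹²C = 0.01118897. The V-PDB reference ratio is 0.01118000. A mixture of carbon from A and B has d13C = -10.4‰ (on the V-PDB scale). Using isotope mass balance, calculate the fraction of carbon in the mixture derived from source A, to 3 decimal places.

δ_A = (0.01092429/0.01118000 − 1)×1000 = (0.977128 − 1)×1000 = -22.872‰
δ_B = (0.01118897/0.01118000 − 1)×1000 = (1.000802 − 1)×1000 = 0.802‰
f_A = (δ_mix − δ_B)/(δ_A − δ_B) = (-10.4 − (0.802))/(-22.872 − (0.802))
f_A = -11.202 / -23.674 = 0.4732

0.473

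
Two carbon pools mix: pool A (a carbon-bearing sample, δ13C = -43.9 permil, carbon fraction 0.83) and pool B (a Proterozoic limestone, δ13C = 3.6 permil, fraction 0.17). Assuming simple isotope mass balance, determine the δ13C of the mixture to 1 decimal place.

-35.8 permil

δ_mix = f_A·δ_A + f_B·δ_B
δ_mix = 0.83 × (-43.9) + 0.17 × (3.6)
δ_mix = -36.44 + 0.61 = -35.82 permil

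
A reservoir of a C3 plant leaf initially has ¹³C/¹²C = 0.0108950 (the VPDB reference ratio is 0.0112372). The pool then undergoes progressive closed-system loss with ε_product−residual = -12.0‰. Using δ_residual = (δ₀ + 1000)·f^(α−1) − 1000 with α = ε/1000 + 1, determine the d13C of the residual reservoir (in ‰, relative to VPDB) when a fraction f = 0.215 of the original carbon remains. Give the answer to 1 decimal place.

-12.4‰

δ₀ = (0.0108950/0.0112372 − 1)×1000 = (0.969548 − 1)×1000 = -30.452‰
α − 1 = ε/1000 = -0.0120
f^(α−1) = 0.215^(-0.0120) = 1.018617
δ_res = (-30.452 + 1000) × 1.018617 − 1000 = 987.597 − 1000 = -12.40‰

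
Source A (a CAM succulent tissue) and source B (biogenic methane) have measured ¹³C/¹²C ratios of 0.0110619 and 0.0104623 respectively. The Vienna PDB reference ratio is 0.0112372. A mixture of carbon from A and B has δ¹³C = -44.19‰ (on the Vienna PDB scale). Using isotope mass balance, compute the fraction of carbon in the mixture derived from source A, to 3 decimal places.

0.464

δ_A = (0.0110619/0.0112372 − 1)×1000 = (0.984400 − 1)×1000 = -15.600‰
δ_B = (0.0104623/0.0112372 − 1)×1000 = (0.931042 − 1)×1000 = -68.958‰
f_A = (δ_mix − δ_B)/(δ_A − δ_B) = (-44.19 − (-68.958))/(-15.600 − (-68.958))
f_A = 24.768 / 53.358 = 0.4642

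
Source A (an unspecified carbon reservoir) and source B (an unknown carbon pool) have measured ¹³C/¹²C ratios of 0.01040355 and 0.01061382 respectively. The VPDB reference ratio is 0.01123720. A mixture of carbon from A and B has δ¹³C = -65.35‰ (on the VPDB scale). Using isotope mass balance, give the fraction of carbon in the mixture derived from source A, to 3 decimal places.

δ_A = (0.01040355/0.01123720 − 1)×1000 = (0.925813 − 1)×1000 = -74.187‰
δ_B = (0.01061382/0.01123720 − 1)×1000 = (0.944525 − 1)×1000 = -55.475‰
f_A = (δ_mix − δ_B)/(δ_A − δ_B) = (-65.35 − (-55.475))/(-74.187 − (-55.475))
f_A = -9.875 / -18.712 = 0.5278

0.528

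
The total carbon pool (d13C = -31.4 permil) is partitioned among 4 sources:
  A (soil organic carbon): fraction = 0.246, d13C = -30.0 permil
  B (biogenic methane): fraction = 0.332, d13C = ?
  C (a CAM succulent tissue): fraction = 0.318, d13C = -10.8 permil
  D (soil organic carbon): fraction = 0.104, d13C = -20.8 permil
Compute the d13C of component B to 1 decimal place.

Isotope mass balance: δ_bulk = Σ fᵢ·δᵢ.
-31.4 = 0.246×(-30.0) + 0.332×δ_B + 0.318×(-10.8) + 0.104×(-20.8)
0.332·δ_B = -31.4 − (-12.978) = -18.422
δ_B = -18.422 / 0.332 = -55.49 permil

-55.5 permil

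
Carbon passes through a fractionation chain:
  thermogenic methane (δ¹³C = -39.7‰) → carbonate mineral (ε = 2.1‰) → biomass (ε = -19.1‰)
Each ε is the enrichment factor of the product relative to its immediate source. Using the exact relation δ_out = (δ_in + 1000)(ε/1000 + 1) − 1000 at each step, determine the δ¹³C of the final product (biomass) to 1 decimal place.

step 1: δ = (-39.70 + 1000)·(2.1/1000 + 1) − 1000 = -37.68‰
step 2: δ = (-37.68 + 1000)·(-19.1/1000 + 1) − 1000 = -56.06‰

-56.1‰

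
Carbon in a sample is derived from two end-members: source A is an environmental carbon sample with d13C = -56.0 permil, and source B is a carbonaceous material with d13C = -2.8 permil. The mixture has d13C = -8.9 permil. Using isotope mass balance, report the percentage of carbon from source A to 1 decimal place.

δ_mix = f_A·δ_A + (1 − f_A)·δ_B  ⇒  f_A = (δ_mix − δ_B)/(δ_A − δ_B)
f_A = (-8.9 − (-2.8)) / (-56.0 − (-2.8))
f_A = -6.1 / -53.2 = 0.1147

11.5%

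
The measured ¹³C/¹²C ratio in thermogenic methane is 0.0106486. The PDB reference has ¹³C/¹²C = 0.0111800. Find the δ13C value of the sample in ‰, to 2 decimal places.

δ13C = (R_sample / R_standard − 1) × 1000
R_sample / R_standard = 0.0106486 / 0.0111800 = 0.952469
δ13C = (0.952469 − 1) × 1000 = -47.531‰

-47.53‰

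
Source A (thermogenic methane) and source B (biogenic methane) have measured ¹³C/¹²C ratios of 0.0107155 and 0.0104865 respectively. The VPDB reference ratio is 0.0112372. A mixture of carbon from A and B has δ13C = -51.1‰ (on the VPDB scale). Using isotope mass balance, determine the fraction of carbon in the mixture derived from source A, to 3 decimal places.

0.771

δ_A = (0.0107155/0.0112372 − 1)×1000 = (0.953574 − 1)×1000 = -46.426‰
δ_B = (0.0104865/0.0112372 − 1)×1000 = (0.933195 − 1)×1000 = -66.805‰
f_A = (δ_mix − δ_B)/(δ_A − δ_B) = (-51.1 − (-66.805))/(-46.426 − (-66.805))
f_A = 15.705 / 20.379 = 0.7707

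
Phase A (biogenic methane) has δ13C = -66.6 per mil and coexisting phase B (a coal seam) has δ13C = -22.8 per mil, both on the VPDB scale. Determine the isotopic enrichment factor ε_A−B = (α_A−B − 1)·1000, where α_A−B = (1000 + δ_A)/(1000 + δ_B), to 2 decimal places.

α_A−B = (1000 + -66.6) / (1000 + -22.8) = 933.4 / 977.2 = 0.955178
ε_A−B = (0.955178 − 1) × 1000 = -44.822 per mil
(The approximation ε ≈ δ_A − δ_B would give -43.8 per mil.)

-44.82 per mil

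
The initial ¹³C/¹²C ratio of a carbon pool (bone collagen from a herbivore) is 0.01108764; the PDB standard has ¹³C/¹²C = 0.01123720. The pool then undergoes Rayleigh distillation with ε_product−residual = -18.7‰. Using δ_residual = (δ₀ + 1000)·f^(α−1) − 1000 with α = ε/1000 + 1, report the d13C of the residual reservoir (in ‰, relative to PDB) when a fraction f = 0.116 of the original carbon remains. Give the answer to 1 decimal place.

27.2‰

δ₀ = (0.01108764/0.01123720 − 1)×1000 = (0.986691 − 1)×1000 = -13.309‰
α − 1 = ε/1000 = -0.0187
f^(α−1) = 0.116^(-0.0187) = 1.041105
δ_res = (-13.309 + 1000) × 1.041105 − 1000 = 1027.249 − 1000 = 27.25‰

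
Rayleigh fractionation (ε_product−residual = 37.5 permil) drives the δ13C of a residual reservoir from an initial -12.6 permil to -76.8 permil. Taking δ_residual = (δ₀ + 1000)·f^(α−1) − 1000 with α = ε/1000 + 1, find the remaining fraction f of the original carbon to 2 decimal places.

α − 1 = ε/1000 = 0.0375
(δ_res + 1000)/(δ₀ + 1000) = (-76.8 + 1000)/(-12.6 + 1000) = 923.2/987.4 = 0.934981
f = 0.934981^(1/0.0375) = exp(ln(0.934981)/0.0375) = exp(-0.06723/0.0375)
f = exp(-1.7928) = 0.1665

0.17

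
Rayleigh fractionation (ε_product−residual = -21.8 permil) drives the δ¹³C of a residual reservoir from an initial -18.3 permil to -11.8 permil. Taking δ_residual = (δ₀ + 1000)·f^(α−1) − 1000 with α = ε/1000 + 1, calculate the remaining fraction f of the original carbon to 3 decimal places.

α − 1 = ε/1000 = -0.0218
(δ_res + 1000)/(δ₀ + 1000) = (-11.8 + 1000)/(-18.3 + 1000) = 988.2/981.7 = 1.006621
f = 1.006621^(1/-0.0218) = exp(ln(1.006621)/-0.0218) = exp(0.00660/-0.0218)
f = exp(-0.3027) = 0.7388

0.739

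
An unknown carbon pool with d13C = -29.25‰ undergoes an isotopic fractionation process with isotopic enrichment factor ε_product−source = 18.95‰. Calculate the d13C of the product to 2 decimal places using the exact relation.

To first order, δ_product ≈ δ_source + ε = -10.30‰.
Exactly, δ_product = (δ_source + 1000)·(ε/1000 + 1) − 1000.
δ_product = (-29.25 + 1000) × (18.95/1000 + 1) − 1000
δ_product = -10.854‰

-10.85‰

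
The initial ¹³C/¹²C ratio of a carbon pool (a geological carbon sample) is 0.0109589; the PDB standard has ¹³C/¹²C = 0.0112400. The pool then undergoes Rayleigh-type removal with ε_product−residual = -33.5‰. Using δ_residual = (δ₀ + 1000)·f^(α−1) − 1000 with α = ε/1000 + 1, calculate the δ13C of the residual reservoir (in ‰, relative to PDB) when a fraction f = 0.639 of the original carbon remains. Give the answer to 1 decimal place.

-10.3‰

δ₀ = (0.0109589/0.0112400 − 1)×1000 = (0.974991 − 1)×1000 = -25.009‰
α − 1 = ε/1000 = -0.0335
f^(α−1) = 0.639^(-0.0335) = 1.015116
δ_res = (-25.009 + 1000) × 1.015116 − 1000 = 989.729 − 1000 = -10.27‰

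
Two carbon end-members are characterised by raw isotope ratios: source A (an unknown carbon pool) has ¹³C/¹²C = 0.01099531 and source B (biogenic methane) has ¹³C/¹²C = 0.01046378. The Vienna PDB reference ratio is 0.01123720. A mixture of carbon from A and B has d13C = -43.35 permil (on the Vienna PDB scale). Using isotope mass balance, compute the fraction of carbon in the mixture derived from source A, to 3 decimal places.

0.539

δ_A = (0.01099531/0.01123720 − 1)×1000 = (0.978474 − 1)×1000 = -21.526 permil
δ_B = (0.01046378/0.01123720 − 1)×1000 = (0.931173 − 1)×1000 = -68.827 permil
f_A = (δ_mix − δ_B)/(δ_A − δ_B) = (-43.35 − (-68.827))/(-21.526 − (-68.827))
f_A = 25.477 / 47.301 = 0.5386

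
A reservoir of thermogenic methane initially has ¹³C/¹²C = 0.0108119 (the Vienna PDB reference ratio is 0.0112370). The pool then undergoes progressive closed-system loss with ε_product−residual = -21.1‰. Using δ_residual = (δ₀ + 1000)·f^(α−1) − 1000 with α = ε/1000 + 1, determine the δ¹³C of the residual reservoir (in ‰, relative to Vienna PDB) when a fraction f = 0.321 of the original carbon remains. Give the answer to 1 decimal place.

δ₀ = (0.0108119/0.0112370 − 1)×1000 = (0.962170 − 1)×1000 = -37.830‰
α − 1 = ε/1000 = -0.0211
f^(α−1) = 0.321^(-0.0211) = 1.024266
δ_res = (-37.830 + 1000) × 1.024266 − 1000 = 985.518 − 1000 = -14.48‰

-14.5‰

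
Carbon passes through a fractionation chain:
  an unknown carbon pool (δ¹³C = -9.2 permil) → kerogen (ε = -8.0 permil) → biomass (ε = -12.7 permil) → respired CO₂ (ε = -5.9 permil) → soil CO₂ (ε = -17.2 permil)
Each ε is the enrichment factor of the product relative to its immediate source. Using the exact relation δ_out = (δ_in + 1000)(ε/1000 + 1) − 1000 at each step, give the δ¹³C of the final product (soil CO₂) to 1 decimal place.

step 1: δ = (-9.20 + 1000)·(-8.0/1000 + 1) − 1000 = -17.13 permil
step 2: δ = (-17.13 + 1000)·(-12.7/1000 + 1) − 1000 = -29.61 permil
step 3: δ = (-29.61 + 1000)·(-5.9/1000 + 1) − 1000 = -35.33 permil
step 4: δ = (-35.33 + 1000)·(-17.2/1000 + 1) − 1000 = -51.93 permil

-51.9 permil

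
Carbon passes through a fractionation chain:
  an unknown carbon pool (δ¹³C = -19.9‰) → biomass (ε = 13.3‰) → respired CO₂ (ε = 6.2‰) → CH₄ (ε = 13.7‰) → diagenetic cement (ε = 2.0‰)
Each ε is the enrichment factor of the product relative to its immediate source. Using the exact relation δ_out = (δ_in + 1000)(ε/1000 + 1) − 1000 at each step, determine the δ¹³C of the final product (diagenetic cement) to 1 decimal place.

15.0‰

step 1: δ = (-19.90 + 1000)·(13.3/1000 + 1) − 1000 = -6.86‰
step 2: δ = (-6.86 + 1000)·(6.2/1000 + 1) − 1000 = -0.71‰
step 3: δ = (-0.71 + 1000)·(13.7/1000 + 1) − 1000 = 12.98‰
step 4: δ = (12.98 + 1000)·(2.0/1000 + 1) − 1000 = 15.01‰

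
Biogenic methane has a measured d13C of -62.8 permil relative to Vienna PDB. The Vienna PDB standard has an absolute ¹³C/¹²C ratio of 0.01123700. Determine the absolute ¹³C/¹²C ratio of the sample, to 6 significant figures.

0.0105313

R_sample = R_standard × (d13C/1000 + 1)
R_sample = 0.01123700 × (-62.8/1000 + 1) = 0.01123700 × 0.937200
R_sample = 0.0105313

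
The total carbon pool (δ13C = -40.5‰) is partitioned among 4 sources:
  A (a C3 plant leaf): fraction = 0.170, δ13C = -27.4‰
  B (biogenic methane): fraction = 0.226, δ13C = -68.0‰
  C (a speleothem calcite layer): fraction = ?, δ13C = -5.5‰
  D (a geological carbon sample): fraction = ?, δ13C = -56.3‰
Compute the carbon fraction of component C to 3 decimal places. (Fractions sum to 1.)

0.266

Let f_C and f_D be the unknown fractions; fractions sum to 1 so f_C + f_D = 0.604.
Mass balance: Σ fᵢ·δᵢ = δ_bulk ⇒ f_C·(-5.5) + f_D·(-56.3) = -40.5 − (-20.026) = -20.474
Substitute f_D = 0.604 − f_C:
f_C·(-5.5 − -56.3) = -20.474 − 0.604×(-56.3) = 13.531
f_C = 13.531 / 50.8 = 0.2664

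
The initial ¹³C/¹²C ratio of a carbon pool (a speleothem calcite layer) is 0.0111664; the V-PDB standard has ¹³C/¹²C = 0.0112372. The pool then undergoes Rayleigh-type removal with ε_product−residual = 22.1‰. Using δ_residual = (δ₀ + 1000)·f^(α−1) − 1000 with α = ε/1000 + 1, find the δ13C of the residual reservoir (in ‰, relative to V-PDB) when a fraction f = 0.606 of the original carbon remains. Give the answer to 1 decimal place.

-17.2‰

δ₀ = (0.0111664/0.0112372 − 1)×1000 = (0.993699 − 1)×1000 = -6.301‰
α − 1 = ε/1000 = 0.0221
f^(α−1) = 0.606^(0.0221) = 0.988992
δ_res = (-6.301 + 1000) × 0.988992 − 1000 = 982.761 − 1000 = -17.24‰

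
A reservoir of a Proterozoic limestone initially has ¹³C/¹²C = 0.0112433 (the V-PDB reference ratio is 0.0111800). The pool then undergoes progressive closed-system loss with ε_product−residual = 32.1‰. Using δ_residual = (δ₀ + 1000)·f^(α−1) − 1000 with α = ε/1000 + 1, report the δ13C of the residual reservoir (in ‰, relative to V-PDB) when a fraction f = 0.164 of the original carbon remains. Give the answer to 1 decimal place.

-51.0‰

δ₀ = (0.0112433/0.0111800 − 1)×1000 = (1.005662 − 1)×1000 = 5.662‰
α − 1 = ε/1000 = 0.0321
f^(α−1) = 0.164^(0.0321) = 0.943619
δ_res = (5.662 + 1000) × 0.943619 − 1000 = 948.961 − 1000 = -51.04‰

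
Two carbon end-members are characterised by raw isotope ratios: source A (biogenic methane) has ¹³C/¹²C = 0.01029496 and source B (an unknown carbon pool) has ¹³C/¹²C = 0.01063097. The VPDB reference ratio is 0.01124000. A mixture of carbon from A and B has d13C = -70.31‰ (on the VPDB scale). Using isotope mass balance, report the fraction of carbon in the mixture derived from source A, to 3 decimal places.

δ_A = (0.01029496/0.01124000 − 1)×1000 = (0.915922 − 1)×1000 = -84.078‰
δ_B = (0.01063097/0.01124000 − 1)×1000 = (0.945816 − 1)×1000 = -54.184‰
f_A = (δ_mix − δ_B)/(δ_A − δ_B) = (-70.31 − (-54.184))/(-84.078 − (-54.184))
f_A = -16.126 / -29.894 = 0.5394

0.539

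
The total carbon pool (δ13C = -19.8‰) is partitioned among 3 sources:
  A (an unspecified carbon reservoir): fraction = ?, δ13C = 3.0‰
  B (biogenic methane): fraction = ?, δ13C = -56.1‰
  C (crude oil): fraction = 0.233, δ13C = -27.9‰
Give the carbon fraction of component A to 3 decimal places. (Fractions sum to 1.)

0.503

Let f_A and f_B be the unknown fractions; fractions sum to 1 so f_A + f_B = 0.767.
Mass balance: Σ fᵢ·δᵢ = δ_bulk ⇒ f_A·(3.0) + f_B·(-56.1) = -19.8 − (-6.501) = -13.299
Substitute f_B = 0.767 − f_A:
f_A·(3.0 − -56.1) = -13.299 − 0.767×(-56.1) = 29.729
f_A = 29.729 / 59.1 = 0.5030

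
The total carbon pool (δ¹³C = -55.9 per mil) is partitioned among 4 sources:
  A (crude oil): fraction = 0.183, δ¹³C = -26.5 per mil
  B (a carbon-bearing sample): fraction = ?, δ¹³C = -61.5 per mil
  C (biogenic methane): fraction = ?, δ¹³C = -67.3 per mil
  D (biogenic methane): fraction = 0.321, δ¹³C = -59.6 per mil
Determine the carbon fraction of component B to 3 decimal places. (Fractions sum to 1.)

0.252

Let f_B and f_C be the unknown fractions; fractions sum to 1 so f_B + f_C = 0.496.
Mass balance: Σ fᵢ·δᵢ = δ_bulk ⇒ f_B·(-61.5) + f_C·(-67.3) = -55.9 − (-23.981) = -31.919
Substitute f_C = 0.496 − f_B:
f_B·(-61.5 − -67.3) = -31.919 − 0.496×(-67.3) = 1.462
f_B = 1.462 / 5.8 = 0.2521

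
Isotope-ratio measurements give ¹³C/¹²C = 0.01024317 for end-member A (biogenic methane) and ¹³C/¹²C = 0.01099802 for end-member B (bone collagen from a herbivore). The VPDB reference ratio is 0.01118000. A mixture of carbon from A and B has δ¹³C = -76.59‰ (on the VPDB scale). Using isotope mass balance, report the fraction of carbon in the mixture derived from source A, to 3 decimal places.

δ_A = (0.01024317/0.01118000 − 1)×1000 = (0.916205 − 1)×1000 = -83.795‰
δ_B = (0.01099802/0.01118000 − 1)×1000 = (0.983723 − 1)×1000 = -16.277‰
f_A = (δ_mix − δ_B)/(δ_A − δ_B) = (-76.59 − (-16.277))/(-83.795 − (-16.277))
f_A = -60.313 / -67.518 = 0.8933

0.893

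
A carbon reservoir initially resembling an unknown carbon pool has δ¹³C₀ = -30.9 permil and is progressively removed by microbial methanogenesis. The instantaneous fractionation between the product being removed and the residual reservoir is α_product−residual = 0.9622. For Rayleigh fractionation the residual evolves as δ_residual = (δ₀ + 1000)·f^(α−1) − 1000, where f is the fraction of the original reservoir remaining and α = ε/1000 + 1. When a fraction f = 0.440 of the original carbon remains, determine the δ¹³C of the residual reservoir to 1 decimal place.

Rayleigh residual: δ_res = (δ₀ + 1000)·f^(α−1) − 1000
α − 1 = -0.03780
f^(α−1) = 0.440^(-0.03780) = 1.031520
δ_res = (-30.9 + 1000) × 1.031520 − 1000 = 999.646 − 1000 = -0.35 permil

-0.4 permil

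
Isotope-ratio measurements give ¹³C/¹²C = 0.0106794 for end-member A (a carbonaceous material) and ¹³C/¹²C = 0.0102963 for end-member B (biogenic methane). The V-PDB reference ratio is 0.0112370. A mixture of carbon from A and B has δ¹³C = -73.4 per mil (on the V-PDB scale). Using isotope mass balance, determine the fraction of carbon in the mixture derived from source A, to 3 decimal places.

δ_A = (0.0106794/0.0112370 − 1)×1000 = (0.950378 − 1)×1000 = -49.622 per mil
δ_B = (0.0102963/0.0112370 − 1)×1000 = (0.916285 − 1)×1000 = -83.715 per mil
f_A = (δ_mix − δ_B)/(δ_A − δ_B) = (-73.4 − (-83.715))/(-49.622 − (-83.715))
f_A = 10.315 / 34.093 = 0.3025

0.303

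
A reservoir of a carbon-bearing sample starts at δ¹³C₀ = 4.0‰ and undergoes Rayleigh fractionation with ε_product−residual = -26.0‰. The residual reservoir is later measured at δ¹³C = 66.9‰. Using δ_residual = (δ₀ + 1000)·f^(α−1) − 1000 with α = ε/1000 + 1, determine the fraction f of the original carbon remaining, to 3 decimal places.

α − 1 = ε/1000 = -0.0260
(δ_res + 1000)/(δ₀ + 1000) = (66.9 + 1000)/(4.0 + 1000) = 1066.9/1004.0 = 1.062649
f = 1.062649^(1/-0.0260) = exp(ln(1.062649)/-0.0260) = exp(0.06077/-0.0260)
f = exp(-2.3371) = 0.0966

0.097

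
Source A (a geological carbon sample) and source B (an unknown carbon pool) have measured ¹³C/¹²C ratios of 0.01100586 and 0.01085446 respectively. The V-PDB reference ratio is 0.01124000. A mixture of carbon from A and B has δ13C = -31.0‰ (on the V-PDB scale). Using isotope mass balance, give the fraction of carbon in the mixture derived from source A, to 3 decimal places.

0.245

δ_A = (0.01100586/0.01124000 − 1)×1000 = (0.979169 − 1)×1000 = -20.831‰
δ_B = (0.01085446/0.01124000 − 1)×1000 = (0.965699 − 1)×1000 = -34.301‰
f_A = (δ_mix − δ_B)/(δ_A − δ_B) = (-31.0 − (-34.301))/(-20.831 − (-34.301))
f_A = 3.301 / 13.470 = 0.2450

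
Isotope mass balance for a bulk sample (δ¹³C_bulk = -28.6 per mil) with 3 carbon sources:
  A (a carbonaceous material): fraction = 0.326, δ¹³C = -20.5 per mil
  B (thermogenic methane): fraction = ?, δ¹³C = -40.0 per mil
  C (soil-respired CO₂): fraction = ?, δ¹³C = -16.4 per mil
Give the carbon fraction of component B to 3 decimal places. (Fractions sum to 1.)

Let f_B and f_C be the unknown fractions; fractions sum to 1 so f_B + f_C = 0.674.
Mass balance: Σ fᵢ·δᵢ = δ_bulk ⇒ f_B·(-40.0) + f_C·(-16.4) = -28.6 − (-6.683) = -21.917
Substitute f_C = 0.674 − f_B:
f_B·(-40.0 − -16.4) = -21.917 − 0.674×(-16.4) = -10.863
f_B = -10.863 / -23.6 = 0.4603

0.460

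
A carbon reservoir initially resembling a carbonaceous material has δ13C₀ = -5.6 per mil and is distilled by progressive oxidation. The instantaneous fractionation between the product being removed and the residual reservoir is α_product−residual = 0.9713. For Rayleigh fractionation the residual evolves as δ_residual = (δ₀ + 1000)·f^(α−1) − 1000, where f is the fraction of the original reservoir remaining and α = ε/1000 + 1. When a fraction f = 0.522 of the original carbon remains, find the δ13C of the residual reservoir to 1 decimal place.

Rayleigh residual: δ_res = (δ₀ + 1000)·f^(α−1) − 1000
α − 1 = -0.02870
f^(α−1) = 0.522^(-0.02870) = 1.018833
δ_res = (-5.6 + 1000) × 1.018833 − 1000 = 1013.127 − 1000 = 13.13 per mil

13.1 per mil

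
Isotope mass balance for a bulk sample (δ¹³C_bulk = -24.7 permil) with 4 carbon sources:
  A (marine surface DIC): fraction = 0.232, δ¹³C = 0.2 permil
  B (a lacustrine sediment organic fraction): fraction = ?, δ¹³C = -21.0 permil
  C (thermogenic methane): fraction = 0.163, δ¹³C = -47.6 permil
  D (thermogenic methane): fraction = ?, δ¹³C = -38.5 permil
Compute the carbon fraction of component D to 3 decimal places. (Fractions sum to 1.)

Let f_D and f_B be the unknown fractions; fractions sum to 1 so f_D + f_B = 0.605.
Mass balance: Σ fᵢ·δᵢ = δ_bulk ⇒ f_D·(-38.5) + f_B·(-21.0) = -24.7 − (-7.712) = -16.988
Substitute f_B = 0.605 − f_D:
f_D·(-38.5 − -21.0) = -16.988 − 0.605×(-21.0) = -4.283
f_D = -4.283 / -17.5 = 0.2447

0.245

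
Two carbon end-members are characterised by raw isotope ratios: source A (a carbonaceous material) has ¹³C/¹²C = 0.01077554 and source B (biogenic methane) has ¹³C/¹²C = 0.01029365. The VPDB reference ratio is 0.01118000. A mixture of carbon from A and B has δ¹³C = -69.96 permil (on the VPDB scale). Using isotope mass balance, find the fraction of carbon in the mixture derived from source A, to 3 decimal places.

0.216

δ_A = (0.01077554/0.01118000 − 1)×1000 = (0.963823 − 1)×1000 = -36.177 permil
δ_B = (0.01029365/0.01118000 − 1)×1000 = (0.920720 − 1)×1000 = -79.280 permil
f_A = (δ_mix − δ_B)/(δ_A − δ_B) = (-69.96 − (-79.280))/(-36.177 − (-79.280))
f_A = 9.320 / 43.103 = 0.2162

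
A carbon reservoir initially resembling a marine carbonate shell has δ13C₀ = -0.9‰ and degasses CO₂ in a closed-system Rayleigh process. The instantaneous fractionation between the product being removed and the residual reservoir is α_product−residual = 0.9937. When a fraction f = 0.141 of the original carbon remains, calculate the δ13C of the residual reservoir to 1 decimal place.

11.5‰

Rayleigh residual: δ_res = (δ₀ + 1000)·f^(α−1) − 1000
α − 1 = -0.00630
f^(α−1) = 0.141^(-0.00630) = 1.012418
δ_res = (-0.9 + 1000) × 1.012418 − 1000 = 1011.507 − 1000 = 11.51‰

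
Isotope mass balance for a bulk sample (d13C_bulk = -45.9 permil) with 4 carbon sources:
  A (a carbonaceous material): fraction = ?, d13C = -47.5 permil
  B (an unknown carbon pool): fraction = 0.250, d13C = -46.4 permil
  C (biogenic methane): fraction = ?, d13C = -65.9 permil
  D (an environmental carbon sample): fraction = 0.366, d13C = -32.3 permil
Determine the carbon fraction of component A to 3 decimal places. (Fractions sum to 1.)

0.154

Let f_A and f_C be the unknown fractions; fractions sum to 1 so f_A + f_C = 0.384.
Mass balance: Σ fᵢ·δᵢ = δ_bulk ⇒ f_A·(-47.5) + f_C·(-65.9) = -45.9 − (-23.422) = -22.478
Substitute f_C = 0.384 − f_A:
f_A·(-47.5 − -65.9) = -22.478 − 0.384×(-65.9) = 2.827
f_A = 2.827 / 18.4 = 0.1537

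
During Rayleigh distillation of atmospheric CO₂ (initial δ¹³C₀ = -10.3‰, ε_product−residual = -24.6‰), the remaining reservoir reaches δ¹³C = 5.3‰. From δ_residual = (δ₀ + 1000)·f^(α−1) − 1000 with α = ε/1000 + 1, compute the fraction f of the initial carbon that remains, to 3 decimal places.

α − 1 = ε/1000 = -0.0246
(δ_res + 1000)/(δ₀ + 1000) = (5.3 + 1000)/(-10.3 + 1000) = 1005.3/989.7 = 1.015762
f = 1.015762^(1/-0.0246) = exp(ln(1.015762)/-0.0246) = exp(0.01564/-0.0246)
f = exp(-0.6357) = 0.5295

0.530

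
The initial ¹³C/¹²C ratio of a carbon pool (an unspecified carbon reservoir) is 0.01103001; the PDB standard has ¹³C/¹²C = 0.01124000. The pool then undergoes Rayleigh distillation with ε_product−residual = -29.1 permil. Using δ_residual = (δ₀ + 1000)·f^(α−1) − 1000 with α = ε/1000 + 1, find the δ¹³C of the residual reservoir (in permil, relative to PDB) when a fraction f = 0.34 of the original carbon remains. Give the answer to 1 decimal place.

δ₀ = (0.01103001/0.01124000 − 1)×1000 = (0.981318 − 1)×1000 = -18.682 permil
α − 1 = ε/1000 = -0.0291
f^(α−1) = 0.34^(-0.0291) = 1.031891
δ_res = (-18.682 + 1000) × 1.031891 − 1000 = 1012.613 − 1000 = 12.61 permil

12.6 permil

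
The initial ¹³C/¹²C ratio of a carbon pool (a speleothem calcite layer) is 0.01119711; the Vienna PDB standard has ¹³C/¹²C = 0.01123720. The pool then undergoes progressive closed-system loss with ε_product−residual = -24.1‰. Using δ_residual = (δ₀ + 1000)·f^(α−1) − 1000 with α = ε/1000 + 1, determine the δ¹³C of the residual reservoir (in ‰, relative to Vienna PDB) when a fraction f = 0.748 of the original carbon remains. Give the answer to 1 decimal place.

3.4‰

δ₀ = (0.01119711/0.01123720 − 1)×1000 = (0.996432 − 1)×1000 = -3.568‰
α − 1 = ε/1000 = -0.0241
f^(α−1) = 0.748^(-0.0241) = 1.007022
δ_res = (-3.568 + 1000) × 1.007022 − 1000 = 1003.429 − 1000 = 3.43‰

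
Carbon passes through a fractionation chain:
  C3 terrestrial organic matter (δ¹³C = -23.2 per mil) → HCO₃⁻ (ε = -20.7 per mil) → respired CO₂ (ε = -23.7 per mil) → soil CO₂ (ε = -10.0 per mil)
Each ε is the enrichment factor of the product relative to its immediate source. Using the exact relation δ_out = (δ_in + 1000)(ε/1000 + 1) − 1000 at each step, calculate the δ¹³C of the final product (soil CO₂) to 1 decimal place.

-75.4 per mil

step 1: δ = (-23.20 + 1000)·(-20.7/1000 + 1) − 1000 = -43.42 per mil
step 2: δ = (-43.42 + 1000)·(-23.7/1000 + 1) − 1000 = -66.09 per mil
step 3: δ = (-66.09 + 1000)·(-10.0/1000 + 1) − 1000 = -75.43 per mil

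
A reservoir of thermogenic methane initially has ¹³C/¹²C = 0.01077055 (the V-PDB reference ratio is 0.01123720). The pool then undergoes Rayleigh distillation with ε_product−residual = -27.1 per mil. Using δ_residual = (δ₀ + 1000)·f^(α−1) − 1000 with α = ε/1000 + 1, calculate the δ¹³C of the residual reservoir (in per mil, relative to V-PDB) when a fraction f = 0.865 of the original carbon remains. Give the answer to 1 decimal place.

-37.8 per mil

δ₀ = (0.01077055/0.01123720 − 1)×1000 = (0.958473 − 1)×1000 = -41.527 per mil
α − 1 = ε/1000 = -0.0271
f^(α−1) = 0.865^(-0.0271) = 1.003938
δ_res = (-41.527 + 1000) × 1.003938 − 1000 = 962.247 − 1000 = -37.75 per mil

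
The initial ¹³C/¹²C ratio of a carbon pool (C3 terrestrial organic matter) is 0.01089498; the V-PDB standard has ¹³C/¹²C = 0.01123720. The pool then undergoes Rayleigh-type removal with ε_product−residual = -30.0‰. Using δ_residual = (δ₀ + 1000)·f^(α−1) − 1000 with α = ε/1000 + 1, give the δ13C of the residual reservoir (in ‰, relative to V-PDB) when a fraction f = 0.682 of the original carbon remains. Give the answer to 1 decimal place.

δ₀ = (0.01089498/0.01123720 − 1)×1000 = (0.969546 − 1)×1000 = -30.454‰
α − 1 = ε/1000 = -0.0300
f^(α−1) = 0.682^(-0.0300) = 1.011548
δ_res = (-30.454 + 1000) × 1.011548 − 1000 = 980.742 − 1000 = -19.26‰

-19.3‰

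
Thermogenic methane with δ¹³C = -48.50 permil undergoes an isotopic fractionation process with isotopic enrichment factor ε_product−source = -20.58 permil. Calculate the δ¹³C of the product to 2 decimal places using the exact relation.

-68.08 permil

To first order, δ_product ≈ δ_source + ε = -69.08 permil.
Exactly, δ_product = (δ_source + 1000)·(ε/1000 + 1) − 1000.
δ_product = (-48.50 + 1000) × (-20.58/1000 + 1) − 1000
δ_product = -68.082 permil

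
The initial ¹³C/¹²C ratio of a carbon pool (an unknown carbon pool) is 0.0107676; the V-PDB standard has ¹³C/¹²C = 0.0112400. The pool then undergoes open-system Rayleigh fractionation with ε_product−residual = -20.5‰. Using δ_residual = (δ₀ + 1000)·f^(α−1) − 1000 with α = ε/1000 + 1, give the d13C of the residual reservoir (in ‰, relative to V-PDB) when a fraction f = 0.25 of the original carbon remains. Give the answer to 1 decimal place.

-14.4‰

δ₀ = (0.0107676/0.0112400 − 1)×1000 = (0.957972 − 1)×1000 = -42.028‰
α − 1 = ε/1000 = -0.0205
f^(α−1) = 0.25^(-0.0205) = 1.028827
δ_res = (-42.028 + 1000) × 1.028827 − 1000 = 985.587 − 1000 = -14.41‰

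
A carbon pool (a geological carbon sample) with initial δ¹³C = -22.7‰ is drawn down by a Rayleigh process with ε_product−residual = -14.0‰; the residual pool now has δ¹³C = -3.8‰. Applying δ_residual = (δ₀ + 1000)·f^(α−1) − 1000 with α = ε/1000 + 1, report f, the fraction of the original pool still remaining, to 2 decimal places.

0.25

α − 1 = ε/1000 = -0.0140
(δ_res + 1000)/(δ₀ + 1000) = (-3.8 + 1000)/(-22.7 + 1000) = 996.2/977.3 = 1.019339
f = 1.019339^(1/-0.0140) = exp(ln(1.019339)/-0.0140) = exp(0.01915/-0.0140)
f = exp(-1.3682) = 0.2546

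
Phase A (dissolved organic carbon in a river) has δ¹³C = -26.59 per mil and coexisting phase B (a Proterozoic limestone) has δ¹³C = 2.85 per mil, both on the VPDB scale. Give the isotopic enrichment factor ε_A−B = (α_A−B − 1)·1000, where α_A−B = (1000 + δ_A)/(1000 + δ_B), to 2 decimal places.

α_A−B = (1000 + -26.59) / (1000 + 2.85) = 973.41 / 1002.85 = 0.970644
ε_A−B = (0.970644 − 1) × 1000 = -29.356 per mil
(The approximation ε ≈ δ_A − δ_B would give -29.44 per mil.)

-29.36 per mil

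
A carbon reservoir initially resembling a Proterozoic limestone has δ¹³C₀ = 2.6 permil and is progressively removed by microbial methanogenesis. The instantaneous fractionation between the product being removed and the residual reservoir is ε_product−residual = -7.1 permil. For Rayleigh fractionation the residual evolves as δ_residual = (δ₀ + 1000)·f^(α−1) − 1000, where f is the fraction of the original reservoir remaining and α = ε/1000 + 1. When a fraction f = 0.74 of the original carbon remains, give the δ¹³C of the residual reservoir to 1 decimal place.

Rayleigh residual: δ_res = (δ₀ + 1000)·f^(α−1) − 1000
α = ε/1000 + 1 = 0.99290, so α − 1 = -0.00710
f^(α−1) = 0.74^(-0.00710) = 1.002140
δ_res = (2.6 + 1000) × 1.002140 − 1000 = 1004.746 − 1000 = 4.75 permil

4.7 permil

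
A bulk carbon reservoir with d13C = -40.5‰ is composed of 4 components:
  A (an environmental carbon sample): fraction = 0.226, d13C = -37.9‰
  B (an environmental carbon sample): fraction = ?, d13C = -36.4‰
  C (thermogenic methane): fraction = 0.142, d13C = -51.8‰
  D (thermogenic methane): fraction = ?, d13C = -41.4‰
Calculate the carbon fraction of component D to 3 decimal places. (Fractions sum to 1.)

0.315

Let f_D and f_B be the unknown fractions; fractions sum to 1 so f_D + f_B = 0.632.
Mass balance: Σ fᵢ·δᵢ = δ_bulk ⇒ f_D·(-41.4) + f_B·(-36.4) = -40.5 − (-15.921) = -24.579
Substitute f_B = 0.632 − f_D:
f_D·(-41.4 − -36.4) = -24.579 − 0.632×(-36.4) = -1.574
f_D = -1.574 / -5.0 = 0.3148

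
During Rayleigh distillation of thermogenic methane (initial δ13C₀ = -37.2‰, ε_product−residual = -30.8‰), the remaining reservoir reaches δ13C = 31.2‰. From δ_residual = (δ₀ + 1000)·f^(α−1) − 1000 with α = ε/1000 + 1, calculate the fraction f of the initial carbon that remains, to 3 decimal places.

0.108

α − 1 = ε/1000 = -0.0308
(δ_res + 1000)/(δ₀ + 1000) = (31.2 + 1000)/(-37.2 + 1000) = 1031.2/962.8 = 1.071043
f = 1.071043^(1/-0.0308) = exp(ln(1.071043)/-0.0308) = exp(0.06863/-0.0308)
f = exp(-2.2283) = 0.1077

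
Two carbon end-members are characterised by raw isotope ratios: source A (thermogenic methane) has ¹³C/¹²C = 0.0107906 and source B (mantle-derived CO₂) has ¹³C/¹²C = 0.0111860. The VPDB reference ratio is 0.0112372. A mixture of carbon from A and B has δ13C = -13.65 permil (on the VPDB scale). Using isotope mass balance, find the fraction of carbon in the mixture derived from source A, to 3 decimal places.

0.258

δ_A = (0.0107906/0.0112372 − 1)×1000 = (0.960257 − 1)×1000 = -39.743 permil
δ_B = (0.0111860/0.0112372 − 1)×1000 = (0.995444 − 1)×1000 = -4.556 permil
f_A = (δ_mix − δ_B)/(δ_A − δ_B) = (-13.65 − (-4.556))/(-39.743 − (-4.556))
f_A = -9.094 / -35.187 = 0.2584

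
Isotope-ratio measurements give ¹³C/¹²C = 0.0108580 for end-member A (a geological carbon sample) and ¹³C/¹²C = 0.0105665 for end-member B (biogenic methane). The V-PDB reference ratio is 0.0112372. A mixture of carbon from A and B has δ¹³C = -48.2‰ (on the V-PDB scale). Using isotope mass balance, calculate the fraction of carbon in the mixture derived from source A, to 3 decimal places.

δ_A = (0.0108580/0.0112372 − 1)×1000 = (0.966255 − 1)×1000 = -33.745‰
δ_B = (0.0105665/0.0112372 − 1)×1000 = (0.940314 − 1)×1000 = -59.686‰
f_A = (δ_mix − δ_B)/(δ_A − δ_B) = (-48.2 − (-59.686))/(-33.745 − (-59.686))
f_A = 11.486 / 25.941 = 0.4428

0.443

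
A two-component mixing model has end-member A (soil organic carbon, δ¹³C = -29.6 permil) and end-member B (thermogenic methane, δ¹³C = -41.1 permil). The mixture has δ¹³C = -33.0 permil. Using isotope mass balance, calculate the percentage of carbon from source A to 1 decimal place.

δ_mix = f_A·δ_A + (1 − f_A)·δ_B  ⇒  f_A = (δ_mix − δ_B)/(δ_A − δ_B)
f_A = (-33.0 − (-41.1)) / (-29.6 − (-41.1))
f_A = 8.1 / 11.5 = 0.7043

70.4%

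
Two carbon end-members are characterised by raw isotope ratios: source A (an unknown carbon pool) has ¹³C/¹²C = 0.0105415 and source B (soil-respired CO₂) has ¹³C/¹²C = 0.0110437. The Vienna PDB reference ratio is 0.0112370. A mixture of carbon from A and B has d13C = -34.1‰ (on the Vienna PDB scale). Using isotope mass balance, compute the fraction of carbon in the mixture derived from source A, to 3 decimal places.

δ_A = (0.0105415/0.0112370 − 1)×1000 = (0.938106 − 1)×1000 = -61.894‰
δ_B = (0.0110437/0.0112370 − 1)×1000 = (0.982798 − 1)×1000 = -17.202‰
f_A = (δ_mix − δ_B)/(δ_A − δ_B) = (-34.1 − (-17.202))/(-61.894 − (-17.202))
f_A = -16.898 / -44.692 = 0.3781

0.378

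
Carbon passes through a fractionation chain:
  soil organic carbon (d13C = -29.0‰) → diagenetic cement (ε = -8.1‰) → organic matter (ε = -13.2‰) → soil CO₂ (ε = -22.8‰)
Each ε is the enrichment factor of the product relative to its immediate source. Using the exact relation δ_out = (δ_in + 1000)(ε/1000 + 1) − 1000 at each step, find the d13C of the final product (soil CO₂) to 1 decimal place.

-71.2‰

step 1: δ = (-29.00 + 1000)·(-8.1/1000 + 1) − 1000 = -36.87‰
step 2: δ = (-36.87 + 1000)·(-13.2/1000 + 1) − 1000 = -49.58‰
step 3: δ = (-49.58 + 1000)·(-22.8/1000 + 1) − 1000 = -71.25‰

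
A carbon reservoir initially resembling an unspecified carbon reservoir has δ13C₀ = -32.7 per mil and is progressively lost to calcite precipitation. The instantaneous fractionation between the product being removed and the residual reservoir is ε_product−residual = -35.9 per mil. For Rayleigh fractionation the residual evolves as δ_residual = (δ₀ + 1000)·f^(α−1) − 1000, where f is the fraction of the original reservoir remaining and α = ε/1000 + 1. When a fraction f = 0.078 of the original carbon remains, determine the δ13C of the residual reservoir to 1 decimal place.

Rayleigh residual: δ_res = (δ₀ + 1000)·f^(α−1) − 1000
α = ε/1000 + 1 = 0.96410, so α − 1 = -0.03590
f^(α−1) = 0.078^(-0.03590) = 1.095907
δ_res = (-32.7 + 1000) × 1.095907 − 1000 = 1060.071 − 1000 = 60.07 per mil

60.1 per mil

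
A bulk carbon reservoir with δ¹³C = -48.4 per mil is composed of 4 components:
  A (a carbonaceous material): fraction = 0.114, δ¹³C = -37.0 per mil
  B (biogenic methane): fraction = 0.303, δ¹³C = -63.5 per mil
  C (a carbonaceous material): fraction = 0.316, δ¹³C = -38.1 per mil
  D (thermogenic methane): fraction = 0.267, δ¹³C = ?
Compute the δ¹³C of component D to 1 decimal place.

-48.3 per mil

Isotope mass balance: δ_bulk = Σ fᵢ·δᵢ.
-48.4 = 0.114×(-37.0) + 0.303×(-63.5) + 0.316×(-38.1) + 0.267×δ_D
0.267·δ_D = -48.4 − (-35.498) = -12.902
δ_D = -12.902 / 0.267 = -48.32 per mil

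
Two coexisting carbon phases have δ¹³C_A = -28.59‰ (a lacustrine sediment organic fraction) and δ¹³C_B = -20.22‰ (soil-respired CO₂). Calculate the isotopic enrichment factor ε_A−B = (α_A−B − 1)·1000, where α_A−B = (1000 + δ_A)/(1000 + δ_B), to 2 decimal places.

α_A−B = (1000 + -28.59) / (1000 + -20.22) = 971.41 / 979.78 = 0.991457
ε_A−B = (0.991457 − 1) × 1000 = -8.543‰
(The approximation ε ≈ δ_A − δ_B would give -8.37‰.)

-8.54‰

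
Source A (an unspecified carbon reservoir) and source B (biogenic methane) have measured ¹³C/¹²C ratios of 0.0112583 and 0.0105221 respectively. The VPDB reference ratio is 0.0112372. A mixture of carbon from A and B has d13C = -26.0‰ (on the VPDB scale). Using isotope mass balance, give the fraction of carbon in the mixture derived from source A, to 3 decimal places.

δ_A = (0.0112583/0.0112372 − 1)×1000 = (1.001878 − 1)×1000 = 1.878‰
δ_B = (0.0105221/0.0112372 − 1)×1000 = (0.936363 − 1)×1000 = -63.637‰
f_A = (δ_mix − δ_B)/(δ_A − δ_B) = (-26.0 − (-63.637))/(1.878 − (-63.637))
f_A = 37.637 / 65.515 = 0.5745

0.574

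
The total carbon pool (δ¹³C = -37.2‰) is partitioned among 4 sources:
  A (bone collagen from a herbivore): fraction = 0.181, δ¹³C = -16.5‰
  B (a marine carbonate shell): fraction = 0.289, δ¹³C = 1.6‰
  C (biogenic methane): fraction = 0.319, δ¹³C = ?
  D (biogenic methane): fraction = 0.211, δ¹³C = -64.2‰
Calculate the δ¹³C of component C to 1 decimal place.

-66.2‰

Isotope mass balance: δ_bulk = Σ fᵢ·δᵢ.
-37.2 = 0.181×(-16.5) + 0.289×(1.6) + 0.319×δ_C + 0.211×(-64.2)
0.319·δ_C = -37.2 − (-16.070) = -21.130
δ_C = -21.130 / 0.319 = -66.24‰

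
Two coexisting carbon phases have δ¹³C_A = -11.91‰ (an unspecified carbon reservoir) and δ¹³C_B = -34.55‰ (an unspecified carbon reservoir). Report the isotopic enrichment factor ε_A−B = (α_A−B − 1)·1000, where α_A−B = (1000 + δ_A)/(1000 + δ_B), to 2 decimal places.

α_A−B = (1000 + -11.91) / (1000 + -34.55) = 988.09 / 965.45 = 1.023450
ε_A−B = (1.023450 − 1) × 1000 = 23.450‰
(The approximation ε ≈ δ_A − δ_B would give 22.64‰.)

23.45‰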